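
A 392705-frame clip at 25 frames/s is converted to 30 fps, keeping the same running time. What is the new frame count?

471246 frames

Target frames = source frames × (target rate / source rate) = 392705 × (30)/(25) = 392705 × 6/5 = 471246.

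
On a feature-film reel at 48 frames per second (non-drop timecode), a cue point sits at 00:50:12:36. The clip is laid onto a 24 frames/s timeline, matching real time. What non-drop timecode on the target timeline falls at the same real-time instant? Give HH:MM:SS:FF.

Source frame index: (0×3600 + 50×60 + 12) × 48 + 36 = 144612.
Real time: 144612 / (48) = 12051/4 s.
Target frame: (12051/4) × (24) = 72306.
At 24 labels/s: frame 72306 → 00:50:12:18.

00:50:12:18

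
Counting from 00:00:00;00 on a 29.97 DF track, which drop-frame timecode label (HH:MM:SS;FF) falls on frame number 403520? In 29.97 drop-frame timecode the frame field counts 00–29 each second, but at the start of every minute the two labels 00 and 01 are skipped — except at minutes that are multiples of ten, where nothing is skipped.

03:44:24;04

Each 10-minute DF block holds 10 × 60 × 30 − 9 × 2 = 17982 frames. 403520 ÷ 17982 → 22 full blocks, remainder 7916.
Within the partial block the first minute is 1800 frames and each further minute 1798, so 4 further minute boundaries passed. Total skipped labels = 18 × 22 + 2 × 4 = 404.
Non-drop label index = 403520 + 404 = 403924; at 30 labels/s that is 03:44:24:04, i.e. DF 03:44:24;04.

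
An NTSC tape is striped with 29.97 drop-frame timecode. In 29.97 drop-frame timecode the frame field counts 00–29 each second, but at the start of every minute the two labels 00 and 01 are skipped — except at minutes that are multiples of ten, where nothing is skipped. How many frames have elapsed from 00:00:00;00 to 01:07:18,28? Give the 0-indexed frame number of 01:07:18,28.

As if non-drop at 30 labels/s: (1 × 3600 + 7 × 60 + 18) × 30 + 28 = 121168.
Minute boundaries passed: 67; those not divisible by 10: 67 − 6 = 61; dropped labels = 2 × 61 = 122.
Actual frame index = 121168 − 122 = 121046.

121046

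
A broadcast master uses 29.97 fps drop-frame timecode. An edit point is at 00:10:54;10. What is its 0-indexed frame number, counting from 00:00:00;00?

19612

Complete 10-minute blocks: 1, each 17982 frames → 17982.
Remaining 0 whole minutes in the current block: 0 frames.
Within the current minute: 54 × 30 + 10 = 1630. Total = 17982 + 0 + 1630 = 19612.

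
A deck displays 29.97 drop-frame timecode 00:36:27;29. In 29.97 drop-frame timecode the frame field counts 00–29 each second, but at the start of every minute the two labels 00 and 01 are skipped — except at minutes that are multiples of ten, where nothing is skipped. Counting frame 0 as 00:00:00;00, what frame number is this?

As if non-drop at 30 labels/s: (0 × 3600 + 36 × 60 + 27) × 30 + 29 = 65639.
Minute boundaries passed: 36; those not divisible by 10: 36 − 3 = 33; dropped labels = 2 × 33 = 66.
Actual frame index = 65639 − 66 = 65573.

65573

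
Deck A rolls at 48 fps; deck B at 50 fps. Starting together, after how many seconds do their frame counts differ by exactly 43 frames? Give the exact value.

21.5 seconds

The gap grows by |50 − 48| = 2 frames per second.
Time for a 43-frame gap: 43 ÷ (2) = 21.5 s.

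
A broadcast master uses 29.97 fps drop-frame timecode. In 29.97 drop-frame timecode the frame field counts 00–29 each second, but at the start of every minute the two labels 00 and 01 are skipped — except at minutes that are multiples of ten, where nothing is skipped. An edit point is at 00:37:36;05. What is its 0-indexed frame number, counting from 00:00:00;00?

Complete 10-minute blocks: 3, each 17982 frames → 53946.
Remaining 7 whole minutes in the current block: 1800 + 6 × 1798 = 12588 frames.
Within the current minute: 36 × 30 + 5 − 2 = 1083 (labels ;00/;01 skipped at this minute). Total = 53946 + 12588 + 1083 = 67617.

67617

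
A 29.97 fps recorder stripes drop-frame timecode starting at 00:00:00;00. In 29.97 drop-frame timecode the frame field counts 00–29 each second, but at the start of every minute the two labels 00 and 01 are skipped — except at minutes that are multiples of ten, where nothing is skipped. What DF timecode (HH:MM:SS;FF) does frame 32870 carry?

Ten DF minutes hold 17982 frames, so frame 32870 lies in block 1 (frames 17982–35963) with 14888 frames into that block.
The block's first minute is 1800 frames and the rest 1798 each; 14888 frames reaches minute 8, so 1 × 18 + 8 × 2 = 34 labels have been skipped so far.
Adding those back, label number 32870 + 34 = 32904 at 30 labels/s is 1096 s + 24 f = 0 h 18 min 16 s frame 24, i.e. 00:18:16;24.

00:18:16;24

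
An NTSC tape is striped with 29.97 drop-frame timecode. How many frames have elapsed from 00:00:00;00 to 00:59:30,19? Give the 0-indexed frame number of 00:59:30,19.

As if non-drop at 30 labels/s: (0 × 3600 + 59 × 60 + 30) × 30 + 19 = 107119.
Minute boundaries passed: 59; those not divisible by 10: 59 − 5 = 54; dropped labels = 2 × 54 = 108.
Actual frame index = 107119 − 108 = 107011.

107011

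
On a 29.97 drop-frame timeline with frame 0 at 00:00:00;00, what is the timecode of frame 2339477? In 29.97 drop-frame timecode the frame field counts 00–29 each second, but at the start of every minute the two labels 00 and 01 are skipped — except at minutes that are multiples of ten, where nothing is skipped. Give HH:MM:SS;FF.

21:41:00;19

Each 10-minute DF block holds 10 × 60 × 30 − 9 × 2 = 17982 frames. 2339477 ÷ 17982 → 130 full blocks, remainder 1817.
Within the partial block the first minute is 1800 frames and each further minute 1798, so 1 further minute boundary passed. Total skipped labels = 18 × 130 + 2 × 1 = 2342.
Non-drop label index = 2339477 + 2342 = 2341819; at 30 labels/s that is 21:41:00:19, i.e. DF 21:41:00;19.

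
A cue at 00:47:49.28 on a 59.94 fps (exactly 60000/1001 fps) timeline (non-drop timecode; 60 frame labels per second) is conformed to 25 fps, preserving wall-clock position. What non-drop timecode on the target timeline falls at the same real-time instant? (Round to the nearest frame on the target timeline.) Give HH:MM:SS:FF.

00:47:52:08

Source frame index: (0×3600 + 47×60 + 49) × 60 + 28 = 172168.
Real time: 172168 / (60000/1001) = 21542521/7500 s.
Target frame: (21542521/7500) × (25) = 21542521/300 ≈ 71808.403 → 71808.
At 25 labels/s: frame 71808 → 00:47:52:08.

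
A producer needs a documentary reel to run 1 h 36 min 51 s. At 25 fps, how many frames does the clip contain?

1 h 36 min 51 s = 5811 s.
Frames = 5811 × 25 = 145275.

145275 frames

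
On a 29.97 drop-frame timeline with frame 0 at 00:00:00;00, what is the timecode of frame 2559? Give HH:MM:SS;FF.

00:01:25;11

Ten DF minutes hold 17982 frames, so frame 2559 lies in block 0 (frames 0–17981) with 2559 frames into that block.
The block's first minute is 1800 frames and the rest 1798 each; 2559 frames reaches minute 1, so 0 × 18 + 1 × 2 = 2 labels have been skipped so far.
Adding those back, label number 2559 + 2 = 2561 at 30 labels/s is 85 s + 11 f = 0 h 1 min 25 s frame 11, i.e. 00:01:25;11.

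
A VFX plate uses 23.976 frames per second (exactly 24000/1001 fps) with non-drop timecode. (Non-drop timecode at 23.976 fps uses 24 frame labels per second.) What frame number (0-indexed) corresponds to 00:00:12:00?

frame 288

Total seconds to the label: (0 × 3600 + 0 × 60 + 12) = 12.
Frame index = 12 × 24 + 0 = 288.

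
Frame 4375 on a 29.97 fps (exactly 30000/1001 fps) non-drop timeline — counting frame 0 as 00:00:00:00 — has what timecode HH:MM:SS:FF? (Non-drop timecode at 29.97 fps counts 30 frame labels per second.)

00:02:25:25

4375 ÷ 30 = 145 full seconds, remainder 25 frames.
145 s = 0 h 2 min 25 s.
Timecode: 00:02:25:25.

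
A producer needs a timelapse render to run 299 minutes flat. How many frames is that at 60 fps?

1076400 frames

299 min = 17940 s.
Frames = 17940 × 60 = 1076400.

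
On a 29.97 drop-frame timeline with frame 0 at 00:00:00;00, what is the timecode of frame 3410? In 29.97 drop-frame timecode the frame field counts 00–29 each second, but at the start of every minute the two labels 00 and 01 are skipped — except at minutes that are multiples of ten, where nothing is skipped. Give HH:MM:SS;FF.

00:01:53;22

Each 10-minute DF block holds 10 × 60 × 30 − 9 × 2 = 17982 frames. 3410 ÷ 17982 → 0 full blocks, remainder 3410.
Within the partial block the first minute is 1800 frames and each further minute 1798, so 1 further minute boundary passed. Total skipped labels = 18 × 0 + 2 × 1 = 2.
Non-drop label index = 3410 + 2 = 3412; at 30 labels/s that is 00:01:53:22, i.e. DF 00:01:53;22.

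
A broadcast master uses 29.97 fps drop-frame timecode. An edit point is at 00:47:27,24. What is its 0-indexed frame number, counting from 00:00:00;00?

85348

Complete 10-minute blocks: 4, each 17982 frames → 71928.
Remaining 7 whole minutes in the current block: 1800 + 6 × 1798 = 12588 frames.
Within the current minute: 27 × 30 + 24 − 2 = 832 (labels ;00/;01 skipped at this minute). Total = 71928 + 12588 + 832 = 85348.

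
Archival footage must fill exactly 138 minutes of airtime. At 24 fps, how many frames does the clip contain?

198720 frames

138 min = 8280 s.
Frames = 8280 × 24 = 198720.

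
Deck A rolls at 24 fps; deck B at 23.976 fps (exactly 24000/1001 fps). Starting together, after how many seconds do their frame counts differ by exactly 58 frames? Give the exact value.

The gap grows by |24000/1001 − 24| = 24/1001 frames per second.
Time for a 58-frame gap: 58 ÷ (24/1001) = 29029/12 s.

29029/12 seconds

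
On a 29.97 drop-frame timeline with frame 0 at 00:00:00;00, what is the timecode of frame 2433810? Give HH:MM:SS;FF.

Ten DF minutes hold 17982 frames, so frame 2433810 lies in block 135 (frames 2427570–2445551) with 6240 frames into that block.
The block's first minute is 1800 frames and the rest 1798 each; 6240 frames reaches minute 3, so 135 × 18 + 3 × 2 = 2436 labels have been skipped so far.
Adding those back, label number 2433810 + 2436 = 2436246 at 30 labels/s is 81208 s + 6 f = 22 h 33 min 28 s frame 6, i.e. 22:33:28;06.

22:33:28;06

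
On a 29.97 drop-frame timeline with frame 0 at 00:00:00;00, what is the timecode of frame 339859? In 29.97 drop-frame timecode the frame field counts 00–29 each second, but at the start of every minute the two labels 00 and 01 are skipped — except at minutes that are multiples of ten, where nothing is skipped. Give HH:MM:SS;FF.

Ten DF minutes hold 17982 frames, so frame 339859 lies in block 18 (frames 323676–341657) with 16183 frames into that block.
The block's first minute is 1800 frames and the rest 1798 each; 16183 frames reaches minute 8, so 18 × 18 + 8 × 2 = 340 labels have been skipped so far.
Adding those back, label number 339859 + 340 = 340199 at 30 labels/s is 11339 s + 29 f = 3 h 8 min 59 s frame 29, i.e. 03:08:59;29.

03:08:59;29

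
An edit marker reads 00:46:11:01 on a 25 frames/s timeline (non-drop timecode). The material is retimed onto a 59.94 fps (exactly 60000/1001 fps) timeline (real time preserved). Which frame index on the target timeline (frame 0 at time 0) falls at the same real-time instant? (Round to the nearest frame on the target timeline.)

Source frame index: (0×3600 + 46×60 + 11) × 25 + 1 = 69276.
Real time: 69276 / (25) = 69276/25 s.
Target frame: (69276/25) × (60000/1001) = 166262400/1001 ≈ 166096.304 → 166096.

frame 166096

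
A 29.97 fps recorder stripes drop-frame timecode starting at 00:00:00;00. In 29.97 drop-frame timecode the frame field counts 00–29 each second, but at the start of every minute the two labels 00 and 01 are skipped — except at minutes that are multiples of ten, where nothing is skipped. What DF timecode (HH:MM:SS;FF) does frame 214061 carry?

01:59:02;17

Ten DF minutes hold 17982 frames, so frame 214061 lies in block 11 (frames 197802–215783) with 16259 frames into that block.
The block's first minute is 1800 frames and the rest 1798 each; 16259 frames reaches minute 9, so 11 × 18 + 9 × 2 = 216 labels have been skipped so far.
Adding those back, label number 214061 + 216 = 214277 at 30 labels/s is 7142 s + 17 f = 1 h 59 min 2 s frame 17, i.e. 01:59:02;17.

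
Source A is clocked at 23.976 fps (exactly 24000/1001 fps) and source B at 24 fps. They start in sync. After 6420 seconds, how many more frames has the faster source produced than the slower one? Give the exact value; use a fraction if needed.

154080/1001 frames

A emits 24000/1001 × 6420 = 154080000/1001 frames; B emits 24 × 6420 = 154080.
Difference = 154080/1001 frames (≈ 153.9261); B is ahead of A.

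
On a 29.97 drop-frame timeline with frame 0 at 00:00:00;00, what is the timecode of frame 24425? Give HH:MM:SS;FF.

00:13:34;29

Each 10-minute DF block holds 10 × 60 × 30 − 9 × 2 = 17982 frames. 24425 ÷ 17982 → 1 full block, remainder 6443.
Within the partial block the first minute is 1800 frames and each further minute 1798, so 3 further minute boundaries passed. Total skipped labels = 18 × 1 + 2 × 3 = 24.
Non-drop label index = 24425 + 24 = 24449; at 30 labels/s that is 00:13:34:29, i.e. DF 00:13:34;29.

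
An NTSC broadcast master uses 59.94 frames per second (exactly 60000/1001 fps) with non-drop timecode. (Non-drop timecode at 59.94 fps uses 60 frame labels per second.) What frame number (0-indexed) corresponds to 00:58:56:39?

Total seconds to the label: (0 × 3600 + 58 × 60 + 56) = 3536.
Frame index = 3536 × 60 + 39 = 212199.

frame 212199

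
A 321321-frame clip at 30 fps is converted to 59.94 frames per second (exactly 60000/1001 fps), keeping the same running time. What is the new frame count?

Target frames = source frames × (target rate / source rate) = 321321 × (60000/1001)/(30) = 321321 × 2000/1001 = 642000.

642000 frames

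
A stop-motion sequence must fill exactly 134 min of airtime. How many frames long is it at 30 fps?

134 min = 8040 s.
Frames = 8040 × 30 = 241200.

241200 frames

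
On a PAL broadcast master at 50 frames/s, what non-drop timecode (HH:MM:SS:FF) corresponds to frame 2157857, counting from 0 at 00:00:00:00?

11:59:17:07

2157857 ÷ 50 = 43157 full seconds, remainder 7 frames.
43157 s = 11 h 59 min 17 s.
Timecode: 11:59:17:07.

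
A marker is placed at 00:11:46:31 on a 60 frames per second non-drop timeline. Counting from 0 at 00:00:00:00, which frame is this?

42391

Total seconds to the label: (0 × 3600 + 11 × 60 + 46) = 706.
Frame index = 706 × 60 + 31 = 42391.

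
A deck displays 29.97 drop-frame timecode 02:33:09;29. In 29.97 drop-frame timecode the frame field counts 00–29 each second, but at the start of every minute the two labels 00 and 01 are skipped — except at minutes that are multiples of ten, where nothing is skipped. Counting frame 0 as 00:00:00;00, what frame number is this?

275423

As if non-drop at 30 labels/s: (2 × 3600 + 33 × 60 + 9) × 30 + 29 = 275699.
Minute boundaries passed: 153; those not divisible by 10: 153 − 15 = 138; dropped labels = 2 × 138 = 276.
Actual frame index = 275699 − 276 = 275423.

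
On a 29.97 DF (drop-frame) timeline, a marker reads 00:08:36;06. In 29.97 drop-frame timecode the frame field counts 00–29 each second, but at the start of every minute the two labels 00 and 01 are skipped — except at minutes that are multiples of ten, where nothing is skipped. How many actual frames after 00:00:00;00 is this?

Complete 10-minute blocks: 0, each 17982 frames → 0.
Remaining 8 whole minutes in the current block: 1800 + 7 × 1798 = 14386 frames.
Within the current minute: 36 × 30 + 6 − 2 = 1084 (labels ;00/;01 skipped at this minute). Total = 0 + 14386 + 1084 = 15470.

15470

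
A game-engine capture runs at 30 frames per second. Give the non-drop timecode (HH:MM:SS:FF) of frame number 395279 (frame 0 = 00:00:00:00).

395279 ÷ 30 = 13175 full seconds, remainder 29 frames.
13175 s = 3 h 39 min 35 s.
Timecode: 03:39:35:29.

03:39:35:29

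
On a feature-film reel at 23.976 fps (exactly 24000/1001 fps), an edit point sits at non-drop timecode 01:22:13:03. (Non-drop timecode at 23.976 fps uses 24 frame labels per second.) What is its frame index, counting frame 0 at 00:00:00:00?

118395

Total seconds to the label: (1 × 3600 + 22 × 60 + 13) = 4933.
Frame index = 4933 × 24 + 3 = 118395.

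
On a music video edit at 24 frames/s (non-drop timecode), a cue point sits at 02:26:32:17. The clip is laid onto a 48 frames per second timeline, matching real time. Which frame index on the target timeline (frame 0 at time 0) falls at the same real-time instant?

Source frame index: (2×3600 + 26×60 + 32) × 24 + 17 = 211025.
Real time: 211025 / (24) = 211025/24 s.
Target frame: (211025/24) × (48) = 422050.

frame 422050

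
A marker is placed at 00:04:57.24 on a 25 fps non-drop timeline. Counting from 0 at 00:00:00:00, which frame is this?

7449

Total seconds to the label: (0 × 3600 + 4 × 60 + 57) = 297.
Frame index = 297 × 25 + 24 = 7449.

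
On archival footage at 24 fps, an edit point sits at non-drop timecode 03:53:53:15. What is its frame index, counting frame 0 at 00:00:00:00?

frame 336807

Total seconds to the label: (3 × 3600 + 53 × 60 + 53) = 14033.
Frame index = 14033 × 24 + 15 = 336807.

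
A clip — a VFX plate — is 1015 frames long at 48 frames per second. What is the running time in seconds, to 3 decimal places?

Running time = 1015 × 1/48 = 1015/48 s ≈ 21.146 s.

21.146 seconds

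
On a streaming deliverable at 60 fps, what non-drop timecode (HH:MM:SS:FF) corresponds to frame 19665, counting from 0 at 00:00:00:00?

19665 ÷ 60 = 327 full seconds, remainder 45 frames.
327 s = 0 h 5 min 27 s.
Timecode: 00:05:27:45.

00:05:27:45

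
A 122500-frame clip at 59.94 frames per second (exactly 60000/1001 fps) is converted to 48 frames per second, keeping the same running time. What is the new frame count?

Target frames = source frames × (target rate / source rate) = 122500 × (48)/(60000/1001) = 122500 × 1001/1250 = 98098.

98098 frames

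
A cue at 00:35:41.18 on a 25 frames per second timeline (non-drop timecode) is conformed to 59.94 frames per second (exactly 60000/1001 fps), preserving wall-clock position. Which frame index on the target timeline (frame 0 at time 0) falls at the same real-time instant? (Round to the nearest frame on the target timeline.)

frame 128375

Source frame index: (0×3600 + 35×60 + 41) × 25 + 18 = 53543.
Real time: 53543 / (25) = 53543/25 s.
Target frame: (53543/25) × (60000/1001) = 18357600/143 ≈ 128374.825 → 128375.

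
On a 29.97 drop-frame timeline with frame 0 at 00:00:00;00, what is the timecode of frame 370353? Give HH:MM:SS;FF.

Ten DF minutes hold 17982 frames, so frame 370353 lies in block 20 (frames 359640–377621) with 10713 frames into that block.
The block's first minute is 1800 frames and the rest 1798 each; 10713 frames reaches minute 5, so 20 × 18 + 5 × 2 = 370 labels have been skipped so far.
Adding those back, label number 370353 + 370 = 370723 at 30 labels/s is 12357 s + 13 f = 3 h 25 min 57 s frame 13, i.e. 03:25:57;13.

03:25:57;13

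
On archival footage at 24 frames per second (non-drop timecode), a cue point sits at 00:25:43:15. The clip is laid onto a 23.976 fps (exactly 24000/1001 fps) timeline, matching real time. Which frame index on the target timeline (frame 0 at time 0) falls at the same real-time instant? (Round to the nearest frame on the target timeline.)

frame 37010

Source frame index: (0×3600 + 25×60 + 43) × 24 + 15 = 37047.
Real time: 37047 / (24) = 12349/8 s.
Target frame: (12349/8) × (24000/1001) = 37047000/1001 ≈ 37009.990 → 37010.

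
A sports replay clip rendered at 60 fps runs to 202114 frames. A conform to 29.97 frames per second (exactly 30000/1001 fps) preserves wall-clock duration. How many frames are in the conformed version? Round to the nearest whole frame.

Frames at target rate = 202114 × (30000/1001) / (60) = 9187000/91 ≈ 100956.044.
Nearest whole frame: 100956.

100956 frames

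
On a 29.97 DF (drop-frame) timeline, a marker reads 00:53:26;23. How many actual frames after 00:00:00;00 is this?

Complete 10-minute blocks: 5, each 17982 frames → 89910.
Remaining 3 whole minutes in the current block: 1800 + 2 × 1798 = 5396 frames.
Within the current minute: 26 × 30 + 23 − 2 = 801 (labels ;00/;01 skipped at this minute). Total = 89910 + 5396 + 801 = 96107.

96107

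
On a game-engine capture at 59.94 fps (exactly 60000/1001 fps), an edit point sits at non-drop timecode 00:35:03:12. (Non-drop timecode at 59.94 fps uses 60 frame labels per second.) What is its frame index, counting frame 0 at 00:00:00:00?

Total seconds to the label: (0 × 3600 + 35 × 60 + 3) = 2103.
Frame index = 2103 × 60 + 12 = 126192.

126192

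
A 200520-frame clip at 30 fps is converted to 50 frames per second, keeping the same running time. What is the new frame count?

Target frames = source frames × (target rate / source rate) = 200520 × (50)/(30) = 200520 × 5/3 = 334200.

334200 frames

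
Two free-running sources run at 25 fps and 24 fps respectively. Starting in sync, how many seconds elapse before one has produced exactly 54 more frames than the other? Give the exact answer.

The gap grows by |24 − 25| = 1 frame per second.
Time for a 54-frame gap: 54 ÷ (1) = 54 s.

54 seconds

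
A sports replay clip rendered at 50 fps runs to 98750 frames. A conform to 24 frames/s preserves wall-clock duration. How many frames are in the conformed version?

Target frames = source frames × (target rate / source rate) = 98750 × (24)/(50) = 98750 × 12/25 = 47400.

47400 frames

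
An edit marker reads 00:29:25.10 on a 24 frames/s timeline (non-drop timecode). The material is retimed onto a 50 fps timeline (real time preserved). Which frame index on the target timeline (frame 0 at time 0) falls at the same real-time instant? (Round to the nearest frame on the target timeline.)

frame 88271

Source frame index: (0×3600 + 29×60 + 25) × 24 + 10 = 42370.
Real time: 42370 / (24) = 21185/12 s.
Target frame: (21185/12) × (50) = 529625/6 ≈ 88270.833 → 88271.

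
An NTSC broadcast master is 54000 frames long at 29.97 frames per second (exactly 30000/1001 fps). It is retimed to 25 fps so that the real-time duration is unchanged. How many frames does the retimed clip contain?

45045 frames

Target frames = source frames × (target rate / source rate) = 54000 × (25)/(30000/1001) = 54000 × 1001/1200 = 45045.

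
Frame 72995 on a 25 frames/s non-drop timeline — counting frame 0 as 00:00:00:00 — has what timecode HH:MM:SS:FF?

00:48:39:20

72995 ÷ 25 = 2919 full seconds, remainder 20 frames.
2919 s = 0 h 48 min 39 s.
Timecode: 00:48:39:20.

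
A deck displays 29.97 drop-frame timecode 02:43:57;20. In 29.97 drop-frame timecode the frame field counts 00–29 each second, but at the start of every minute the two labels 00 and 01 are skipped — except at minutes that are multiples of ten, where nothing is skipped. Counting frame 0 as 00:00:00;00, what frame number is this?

294836

Complete 10-minute blocks: 16, each 17982 frames → 287712.
Remaining 3 whole minutes in the current block: 1800 + 2 × 1798 = 5396 frames.
Within the current minute: 57 × 30 + 20 − 2 = 1728 (labels ;00/;01 skipped at this minute). Total = 287712 + 5396 + 1728 = 294836.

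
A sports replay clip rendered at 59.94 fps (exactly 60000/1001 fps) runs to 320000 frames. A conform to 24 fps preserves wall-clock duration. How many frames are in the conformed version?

Target frames = source frames × (target rate / source rate) = 320000 × (24)/(60000/1001) = 320000 × 1001/2500 = 128128.

128128 frames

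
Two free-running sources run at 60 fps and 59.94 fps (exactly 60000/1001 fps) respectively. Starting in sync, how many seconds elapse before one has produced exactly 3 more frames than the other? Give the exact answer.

The gap grows by |60000/1001 − 60| = 60/1001 frames per second.
Time for a 3-frame gap: 3 ÷ (60/1001) = 50.05 s.

50.05 seconds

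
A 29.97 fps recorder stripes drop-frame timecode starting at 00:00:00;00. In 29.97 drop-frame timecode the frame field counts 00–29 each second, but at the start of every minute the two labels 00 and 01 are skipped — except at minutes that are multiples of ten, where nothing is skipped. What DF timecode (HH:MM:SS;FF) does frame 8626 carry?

Ten DF minutes hold 17982 frames, so frame 8626 lies in block 0 (frames 0–17981) with 8626 frames into that block.
The block's first minute is 1800 frames and the rest 1798 each; 8626 frames reaches minute 4, so 0 × 18 + 4 × 2 = 8 labels have been skipped so far.
Adding those back, label number 8626 + 8 = 8634 at 30 labels/s is 287 s + 24 f = 0 h 4 min 47 s frame 24, i.e. 00:04:47;24.

00:04:47;24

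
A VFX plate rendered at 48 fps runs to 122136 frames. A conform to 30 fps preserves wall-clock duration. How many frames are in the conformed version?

76335 frames

Target frames = source frames × (target rate / source rate) = 122136 × (30)/(48) = 122136 × 5/8 = 76335.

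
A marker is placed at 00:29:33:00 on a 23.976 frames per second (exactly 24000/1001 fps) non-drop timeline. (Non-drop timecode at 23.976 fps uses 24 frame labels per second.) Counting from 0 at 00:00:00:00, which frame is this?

42552

Total seconds to the label: (0 × 3600 + 29 × 60 + 33) = 1773.
Frame index = 1773 × 24 + 0 = 42552.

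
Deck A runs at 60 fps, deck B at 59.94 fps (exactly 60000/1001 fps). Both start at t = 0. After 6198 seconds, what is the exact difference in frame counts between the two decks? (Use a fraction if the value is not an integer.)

A emits 60 × 6198 = 371880 frames; B emits 60000/1001 × 6198 = 371880000/1001.
Difference = 371880/1001 frames (≈ 371.5085); B is behind A.

371880/1001 frames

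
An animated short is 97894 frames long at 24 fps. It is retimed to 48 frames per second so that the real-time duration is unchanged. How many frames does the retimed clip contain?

Target frames = source frames × (target rate / source rate) = 97894 × (48)/(24) = 97894 × 2 = 195788.

195788 frames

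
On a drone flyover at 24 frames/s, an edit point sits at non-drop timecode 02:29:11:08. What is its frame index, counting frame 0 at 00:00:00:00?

Total seconds to the label: (2 × 3600 + 29 × 60 + 11) = 8951.
Frame index = 8951 × 24 + 8 = 214832.

frame 214832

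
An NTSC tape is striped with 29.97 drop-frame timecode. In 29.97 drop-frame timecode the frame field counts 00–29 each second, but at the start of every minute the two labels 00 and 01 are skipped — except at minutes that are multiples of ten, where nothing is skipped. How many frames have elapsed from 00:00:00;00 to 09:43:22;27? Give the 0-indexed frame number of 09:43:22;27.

Complete 10-minute blocks: 58, each 17982 frames → 1042956.
Remaining 3 whole minutes in the current block: 1800 + 2 × 1798 = 5396 frames.
Within the current minute: 22 × 30 + 27 − 2 = 685 (labels ;00/;01 skipped at this minute). Total = 1042956 + 5396 + 685 = 1049037.

1049037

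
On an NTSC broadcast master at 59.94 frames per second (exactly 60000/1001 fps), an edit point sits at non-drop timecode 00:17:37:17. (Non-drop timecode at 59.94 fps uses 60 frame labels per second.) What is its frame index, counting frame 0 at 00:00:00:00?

Total seconds to the label: (0 × 3600 + 17 × 60 + 37) = 1057.
Frame index = 1057 × 60 + 17 = 63437.

frame 63437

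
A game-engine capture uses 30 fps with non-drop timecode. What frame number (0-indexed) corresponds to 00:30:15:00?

frame 54450

Total seconds to the label: (0 × 3600 + 30 × 60 + 15) = 1815.
Frame index = 1815 × 30 + 0 = 54450.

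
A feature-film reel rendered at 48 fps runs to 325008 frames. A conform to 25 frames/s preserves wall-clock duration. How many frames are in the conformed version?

169275 frames

Target frames = source frames × (target rate / source rate) = 325008 × (25)/(48) = 325008 × 25/48 = 169275.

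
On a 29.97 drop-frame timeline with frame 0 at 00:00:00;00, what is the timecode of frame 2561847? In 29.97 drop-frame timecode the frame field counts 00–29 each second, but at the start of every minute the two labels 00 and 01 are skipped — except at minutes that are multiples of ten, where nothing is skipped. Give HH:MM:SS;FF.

Ten DF minutes hold 17982 frames, so frame 2561847 lies in block 142 (frames 2553444–2571425) with 8403 frames into that block.
The block's first minute is 1800 frames and the rest 1798 each; 8403 frames reaches minute 4, so 142 × 18 + 4 × 2 = 2564 labels have been skipped so far.
Adding those back, label number 2561847 + 2564 = 2564411 at 30 labels/s is 85480 s + 11 f = 23 h 44 min 40 s frame 11, i.e. 23:44:40;11.

23:44:40;11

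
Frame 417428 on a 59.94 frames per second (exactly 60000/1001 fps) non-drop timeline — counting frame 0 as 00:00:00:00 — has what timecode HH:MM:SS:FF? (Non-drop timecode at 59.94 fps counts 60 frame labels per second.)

417428 ÷ 60 = 6957 full seconds, remainder 8 frames.
6957 s = 1 h 55 min 57 s.
Timecode: 01:55:57:08.

01:55:57:08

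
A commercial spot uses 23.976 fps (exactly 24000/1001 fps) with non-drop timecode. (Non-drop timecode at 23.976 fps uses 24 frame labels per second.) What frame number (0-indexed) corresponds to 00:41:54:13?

frame 60349

Total seconds to the label: (0 × 3600 + 41 × 60 + 54) = 2514.
Frame index = 2514 × 24 + 13 = 60349.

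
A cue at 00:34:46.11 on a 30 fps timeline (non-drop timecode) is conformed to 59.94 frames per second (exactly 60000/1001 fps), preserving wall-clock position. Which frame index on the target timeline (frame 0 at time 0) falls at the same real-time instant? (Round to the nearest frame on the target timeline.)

Source frame index: (0×3600 + 34×60 + 46) × 30 + 11 = 62591.
Real time: 62591 / (30) = 62591/30 s.
Target frame: (62591/30) × (60000/1001) = 125182000/1001 ≈ 125056.943 → 125057.

frame 125057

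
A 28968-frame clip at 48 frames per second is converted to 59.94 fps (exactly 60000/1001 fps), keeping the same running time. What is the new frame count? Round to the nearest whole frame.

36174 frames

Frames at target rate = 28968 × (60000/1001) / (48) = 36210000/1001 ≈ 36173.826.
Nearest whole frame: 36174.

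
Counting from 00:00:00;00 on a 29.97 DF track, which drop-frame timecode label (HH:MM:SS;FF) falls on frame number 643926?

Each 10-minute DF block holds 10 × 60 × 30 − 9 × 2 = 17982 frames. 643926 ÷ 17982 → 35 full blocks, remainder 14556.
Within the partial block the first minute is 1800 frames and each further minute 1798, so 8 further minute boundaries passed. Total skipped labels = 18 × 35 + 2 × 8 = 646.
Non-drop label index = 643926 + 646 = 644572; at 30 labels/s that is 05:58:05:22, i.e. DF 05:58:05;22.

05:58:05;22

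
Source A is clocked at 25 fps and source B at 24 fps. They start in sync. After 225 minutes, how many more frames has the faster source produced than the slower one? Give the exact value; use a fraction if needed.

13500 frames

225 min = 13500 s.
A emits 25 × 13500 = 337500 frames; B emits 24 × 13500 = 324000.
Difference = 13500 frames; B is behind A.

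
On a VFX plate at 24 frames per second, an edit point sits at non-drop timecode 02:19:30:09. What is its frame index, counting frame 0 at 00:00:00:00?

Total seconds to the label: (2 × 3600 + 19 × 60 + 30) = 8370.
Frame index = 8370 × 24 + 9 = 200889.

frame 200889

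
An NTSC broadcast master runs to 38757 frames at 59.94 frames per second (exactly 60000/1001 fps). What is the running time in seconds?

Running time = 38757 / (60000/1001) = 646.59595 s.

646.59595 seconds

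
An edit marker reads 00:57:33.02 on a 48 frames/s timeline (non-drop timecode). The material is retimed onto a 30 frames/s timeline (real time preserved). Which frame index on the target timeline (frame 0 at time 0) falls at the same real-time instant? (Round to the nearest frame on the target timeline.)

frame 103591

Source frame index: (0×3600 + 57×60 + 33) × 48 + 2 = 165746.
Real time: 165746 / (48) = 82873/24 s.
Target frame: (82873/24) × (30) = 414365/4 ≈ 103591.250 → 103591.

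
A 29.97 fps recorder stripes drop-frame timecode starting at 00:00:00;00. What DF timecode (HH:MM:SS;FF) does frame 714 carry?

Ten DF minutes hold 17982 frames, so frame 714 lies in block 0 (frames 0–17981) with 714 frames into that block.
The block's first minute is 1800 frames and the rest 1798 each; 714 frames reaches minute 0, so 0 × 18 + 0 × 2 = 0 labels have been skipped so far.
Adding those back, label number 714 + 0 = 714 at 30 labels/s is 23 s + 24 f = 0 h 0 min 23 s frame 24, i.e. 00:00:23;24.

00:00:23;24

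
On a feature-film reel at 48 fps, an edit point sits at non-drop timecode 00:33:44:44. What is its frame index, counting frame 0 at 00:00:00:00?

Total seconds to the label: (0 × 3600 + 33 × 60 + 44) = 2024.
Frame index = 2024 × 48 + 44 = 97196.

frame 97196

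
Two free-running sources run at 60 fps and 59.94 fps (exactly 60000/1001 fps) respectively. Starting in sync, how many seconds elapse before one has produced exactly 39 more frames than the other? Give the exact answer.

650.65 seconds

The gap grows by |60000/1001 − 60| = 60/1001 frames per second.
Time for a 39-frame gap: 39 ÷ (60/1001) = 650.65 s.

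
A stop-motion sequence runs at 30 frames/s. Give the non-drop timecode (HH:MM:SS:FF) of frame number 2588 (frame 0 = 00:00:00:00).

00:01:26:08

2588 ÷ 30 = 86 full seconds, remainder 8 frames.
86 s = 0 h 1 min 26 s.
Timecode: 00:01:26:08.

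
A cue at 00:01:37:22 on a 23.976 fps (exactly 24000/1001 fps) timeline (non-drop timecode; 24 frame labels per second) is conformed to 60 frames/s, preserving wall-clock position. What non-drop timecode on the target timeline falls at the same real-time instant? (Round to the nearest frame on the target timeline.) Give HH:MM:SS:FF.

Source frame index: (0×3600 + 1×60 + 37) × 24 + 22 = 2350.
Real time: 2350 / (24000/1001) = 47047/480 s.
Target frame: (47047/480) × (60) = 47047/8 ≈ 5880.875 → 5881.
At 60 labels/s: frame 5881 → 00:01:38:01.

00:01:38:01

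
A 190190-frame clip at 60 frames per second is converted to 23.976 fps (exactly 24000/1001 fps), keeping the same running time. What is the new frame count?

76000 frames

Target frames = source frames × (target rate / source rate) = 190190 × (24000/1001)/(60) = 190190 × 400/1001 = 76000.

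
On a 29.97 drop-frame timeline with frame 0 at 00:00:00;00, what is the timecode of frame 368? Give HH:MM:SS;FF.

Each 10-minute DF block holds 10 × 60 × 30 − 9 × 2 = 17982 frames. 368 ÷ 17982 → 0 full blocks, remainder 368.
Within the partial block the first minute is 1800 frames and each further minute 1798, so 0 further minute boundaries passed. Total skipped labels = 18 × 0 + 2 × 0 = 0.
Non-drop label index = 368 + 0 = 368; at 30 labels/s that is 00:00:12:08, i.e. DF 00:00:12;08.

00:00:12;08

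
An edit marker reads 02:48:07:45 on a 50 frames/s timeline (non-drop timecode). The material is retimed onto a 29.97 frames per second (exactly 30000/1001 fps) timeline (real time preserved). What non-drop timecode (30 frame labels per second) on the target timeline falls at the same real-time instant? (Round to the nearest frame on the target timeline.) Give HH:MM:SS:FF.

Source frame index: (2×3600 + 48×60 + 7) × 50 + 45 = 504395.
Real time: 504395 / (50) = 100879/10 s.
Target frame: (100879/10) × (30000/1001) = 302637000/1001 ≈ 302334.665 → 302335.
At 30 labels/s: frame 302335 → 02:47:57:25.

02:47:57:25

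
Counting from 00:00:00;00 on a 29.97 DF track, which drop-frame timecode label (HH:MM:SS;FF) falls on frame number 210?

00:00:07;00

Each 10-minute DF block holds 10 × 60 × 30 − 9 × 2 = 17982 frames. 210 ÷ 17982 → 0 full blocks, remainder 210.
Within the partial block the first minute is 1800 frames and each further minute 1798, so 0 further minute boundaries passed. Total skipped labels = 18 × 0 + 2 × 0 = 0.
Non-drop label index = 210 + 0 = 210; at 30 labels/s that is 00:00:07:00, i.e. DF 00:00:07;00.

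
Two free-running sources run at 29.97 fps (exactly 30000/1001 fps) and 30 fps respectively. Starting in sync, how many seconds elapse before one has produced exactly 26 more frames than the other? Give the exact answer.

13013/15 seconds

The gap grows by |30 − 30000/1001| = 30/1001 frames per second.
Time for a 26-frame gap: 26 ÷ (30/1001) = 13013/15 s.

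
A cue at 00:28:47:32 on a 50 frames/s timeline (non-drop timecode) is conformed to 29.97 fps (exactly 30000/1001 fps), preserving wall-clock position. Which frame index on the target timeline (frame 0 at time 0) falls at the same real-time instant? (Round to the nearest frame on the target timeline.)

Source frame index: (0×3600 + 28×60 + 47) × 50 + 32 = 86382.
Real time: 86382 / (50) = 43191/25 s.
Target frame: (43191/25) × (30000/1001) = 51829200/1001 ≈ 51777.423 → 51777.

frame 51777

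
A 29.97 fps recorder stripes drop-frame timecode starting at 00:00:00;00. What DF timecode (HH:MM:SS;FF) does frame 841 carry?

Ten DF minutes hold 17982 frames, so frame 841 lies in block 0 (frames 0–17981) with 841 frames into that block.
The block's first minute is 1800 frames and the rest 1798 each; 841 frames reaches minute 0, so 0 × 18 + 0 × 2 = 0 labels have been skipped so far.
Adding those back, label number 841 + 0 = 841 at 30 labels/s is 28 s + 1 f = 0 h 0 min 28 s frame 1, i.e. 00:00:28;01.

00:00:28;01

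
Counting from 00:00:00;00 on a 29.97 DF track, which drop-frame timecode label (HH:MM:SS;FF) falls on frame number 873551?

Ten DF minutes hold 17982 frames, so frame 873551 lies in block 48 (frames 863136–881117) with 10415 frames into that block.
The block's first minute is 1800 frames and the rest 1798 each; 10415 frames reaches minute 5, so 48 × 18 + 5 × 2 = 874 labels have been skipped so far.
Adding those back, label number 873551 + 874 = 874425 at 30 labels/s is 29147 s + 15 f = 8 h 5 min 47 s frame 15, i.e. 08:05:47;15.

08:05:47;15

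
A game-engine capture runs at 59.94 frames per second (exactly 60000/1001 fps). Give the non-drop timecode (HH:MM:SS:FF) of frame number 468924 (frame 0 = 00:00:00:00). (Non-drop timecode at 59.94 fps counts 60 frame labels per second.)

468924 ÷ 60 = 7815 full seconds, remainder 24 frames.
7815 s = 2 h 10 min 15 s.
Timecode: 02:10:15:24.

02:10:15:24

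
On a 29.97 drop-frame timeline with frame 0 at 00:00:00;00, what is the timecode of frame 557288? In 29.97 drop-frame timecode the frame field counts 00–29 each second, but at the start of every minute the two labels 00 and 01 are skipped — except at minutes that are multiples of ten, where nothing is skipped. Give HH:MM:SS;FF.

Each 10-minute DF block holds 10 × 60 × 30 − 9 × 2 = 17982 frames. 557288 ÷ 17982 → 30 full blocks, remainder 17828.
Within the partial block the first minute is 1800 frames and each further minute 1798, so 9 further minute boundaries passed. Total skipped labels = 18 × 30 + 2 × 9 = 558.
Non-drop label index = 557288 + 558 = 557846; at 30 labels/s that is 05:09:54:26, i.e. DF 05:09:54;26.

05:09:54;26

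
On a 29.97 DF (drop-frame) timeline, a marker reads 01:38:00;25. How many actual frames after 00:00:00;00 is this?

Complete 10-minute blocks: 9, each 17982 frames → 161838.
Remaining 8 whole minutes in the current block: 1800 + 7 × 1798 = 14386 frames.
Within the current minute: 0 × 30 + 25 − 2 = 23 (labels ;00/;01 skipped at this minute). Total = 161838 + 14386 + 23 = 176247.

176247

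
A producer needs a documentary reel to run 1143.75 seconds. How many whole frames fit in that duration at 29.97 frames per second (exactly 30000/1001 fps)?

Frames = 1143.75 × 30000/1001 = 34312500/1001 ≈ 34278.2218.
Complete frames: 34278.

34278 frames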